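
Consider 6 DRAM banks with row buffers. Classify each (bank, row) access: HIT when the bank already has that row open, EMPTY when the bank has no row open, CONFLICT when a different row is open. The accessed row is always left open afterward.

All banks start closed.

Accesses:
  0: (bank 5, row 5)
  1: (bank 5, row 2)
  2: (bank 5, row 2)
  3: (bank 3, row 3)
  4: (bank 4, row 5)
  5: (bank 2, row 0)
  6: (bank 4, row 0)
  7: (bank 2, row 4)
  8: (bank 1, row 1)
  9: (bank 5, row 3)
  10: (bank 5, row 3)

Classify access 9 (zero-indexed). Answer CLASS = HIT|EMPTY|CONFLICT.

#0 (5,5) E
#1 (5,2) C  (was 5)
#2 (5,2) H  (was 2)
#3 (3,3) E
#4 (4,5) E
#5 (2,0) E
#6 (4,0) C  (was 5)
#7 (2,4) C  (was 0)
#8 (1,1) E
#9 (5,3) C  (was 2)
#10 (5,3) H  (was 3)

CLASS = CONFLICT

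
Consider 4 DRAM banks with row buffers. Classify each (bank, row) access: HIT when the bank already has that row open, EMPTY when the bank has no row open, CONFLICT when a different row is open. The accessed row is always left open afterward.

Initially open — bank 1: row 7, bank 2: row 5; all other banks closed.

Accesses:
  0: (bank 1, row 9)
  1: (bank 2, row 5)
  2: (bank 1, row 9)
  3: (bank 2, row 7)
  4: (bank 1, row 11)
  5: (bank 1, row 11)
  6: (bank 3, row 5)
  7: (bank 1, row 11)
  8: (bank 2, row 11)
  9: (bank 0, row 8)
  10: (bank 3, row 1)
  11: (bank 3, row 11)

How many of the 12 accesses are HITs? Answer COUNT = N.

COUNT = 4

#0 (1,9) C  (was 7)
#1 (2,5) H  (was 5)
#2 (1,9) H  (was 9)
#3 (2,7) C  (was 5)
#4 (1,11) C  (was 9)
#5 (1,11) H  (was 11)
#6 (3,5) E
#7 (1,11) H  (was 11)
#8 (2,11) C  (was 7)
#9 (0,8) E
#10 (3,1) C  (was 5)
#11 (3,11) C  (was 1)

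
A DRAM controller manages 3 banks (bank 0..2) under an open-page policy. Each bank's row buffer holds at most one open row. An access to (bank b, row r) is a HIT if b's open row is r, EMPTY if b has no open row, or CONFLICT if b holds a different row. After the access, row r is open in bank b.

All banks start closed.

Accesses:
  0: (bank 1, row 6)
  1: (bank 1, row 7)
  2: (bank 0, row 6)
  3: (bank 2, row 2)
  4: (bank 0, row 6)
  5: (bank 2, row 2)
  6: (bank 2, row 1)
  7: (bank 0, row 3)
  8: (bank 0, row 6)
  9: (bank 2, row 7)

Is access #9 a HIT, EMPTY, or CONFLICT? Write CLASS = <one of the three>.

0: bank 1 row 6 — prev None → EMPTY
1: bank 1 row 7 — prev 6 → CONFLICT
2: bank 0 row 6 — prev None → EMPTY
3: bank 2 row 2 — prev None → EMPTY
4: bank 0 row 6 — prev 6 → HIT
5: bank 2 row 2 — prev 2 → HIT
6: bank 2 row 1 — prev 2 → CONFLICT
7: bank 0 row 3 — prev 6 → CONFLICT
8: bank 0 row 6 — prev 3 → CONFLICT
9: bank 2 row 7 — prev 1 → CONFLICT

CLASS = CONFLICT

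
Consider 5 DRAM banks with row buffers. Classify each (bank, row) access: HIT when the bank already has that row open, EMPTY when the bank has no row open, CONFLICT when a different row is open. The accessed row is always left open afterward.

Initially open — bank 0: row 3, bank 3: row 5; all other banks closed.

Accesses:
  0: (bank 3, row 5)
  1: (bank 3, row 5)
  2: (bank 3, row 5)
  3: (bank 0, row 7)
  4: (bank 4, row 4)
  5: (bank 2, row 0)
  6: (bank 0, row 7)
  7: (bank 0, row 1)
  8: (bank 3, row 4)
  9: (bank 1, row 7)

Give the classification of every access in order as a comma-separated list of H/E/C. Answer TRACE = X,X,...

TRACE = H,H,H,C,E,E,H,C,C,E

  [0] b3 r5: had r5 ⇒ H
  [1] b3 r5: had r5 ⇒ H
  [2] b3 r5: had r5 ⇒ H
  [3] b0 r7: had r3 ⇒ C
  [4] b4 r4: no row ⇒ E
  [5] b2 r0: no row ⇒ E
  [6] b0 r7: had r7 ⇒ H
  [7] b0 r1: had r7 ⇒ C
  [8] b3 r4: had r5 ⇒ C
  [9] b1 r7: no row ⇒ E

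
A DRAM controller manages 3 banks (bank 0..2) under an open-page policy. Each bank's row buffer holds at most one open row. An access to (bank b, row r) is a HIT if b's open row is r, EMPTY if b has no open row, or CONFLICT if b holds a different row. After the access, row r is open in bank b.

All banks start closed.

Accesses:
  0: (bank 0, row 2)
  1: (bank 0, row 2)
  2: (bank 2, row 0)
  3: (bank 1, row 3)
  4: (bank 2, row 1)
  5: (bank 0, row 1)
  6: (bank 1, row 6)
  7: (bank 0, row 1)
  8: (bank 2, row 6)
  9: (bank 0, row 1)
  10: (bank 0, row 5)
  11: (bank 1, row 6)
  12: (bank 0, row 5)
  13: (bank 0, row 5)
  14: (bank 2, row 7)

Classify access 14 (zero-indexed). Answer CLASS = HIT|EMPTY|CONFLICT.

CLASS = CONFLICT

  [0] b0 r2: no row ⇒ E
  [1] b0 r2: had r2 ⇒ H
  [2] b2 r0: no row ⇒ E
  [3] b1 r3: no row ⇒ E
  [4] b2 r1: had r0 ⇒ C
  [5] b0 r1: had r2 ⇒ C
  [6] b1 r6: had r3 ⇒ C
  [7] b0 r1: had r1 ⇒ H
  [8] b2 r6: had r1 ⇒ C
  [9] b0 r1: had r1 ⇒ H
  [10] b0 r5: had r1 ⇒ C
  [11] b1 r6: had r6 ⇒ H
  [12] b0 r5: had r5 ⇒ H
  [13] b0 r5: had r5 ⇒ H
  [14] b2 r7: had r6 ⇒ C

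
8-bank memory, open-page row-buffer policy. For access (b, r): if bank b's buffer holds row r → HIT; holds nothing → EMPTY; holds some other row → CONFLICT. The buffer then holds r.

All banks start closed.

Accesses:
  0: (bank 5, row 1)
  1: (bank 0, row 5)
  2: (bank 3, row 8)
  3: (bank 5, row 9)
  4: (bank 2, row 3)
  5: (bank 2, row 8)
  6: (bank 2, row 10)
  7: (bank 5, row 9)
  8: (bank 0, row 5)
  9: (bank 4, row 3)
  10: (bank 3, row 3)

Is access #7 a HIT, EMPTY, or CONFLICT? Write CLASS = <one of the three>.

step 0: bank5 None->1 [EMPTY]
step 1: bank0 None->5 [EMPTY]
step 2: bank3 None->8 [EMPTY]
step 3: bank5 1->9 [CONFLICT]
step 4: bank2 None->3 [EMPTY]
step 5: bank2 3->8 [CONFLICT]
step 6: bank2 8->10 [CONFLICT]
step 7: bank5 9->9 [HIT]
step 8: bank0 5->5 [HIT]
step 9: bank4 None->3 [EMPTY]
step 10: bank3 8->3 [CONFLICT]

CLASS = HIT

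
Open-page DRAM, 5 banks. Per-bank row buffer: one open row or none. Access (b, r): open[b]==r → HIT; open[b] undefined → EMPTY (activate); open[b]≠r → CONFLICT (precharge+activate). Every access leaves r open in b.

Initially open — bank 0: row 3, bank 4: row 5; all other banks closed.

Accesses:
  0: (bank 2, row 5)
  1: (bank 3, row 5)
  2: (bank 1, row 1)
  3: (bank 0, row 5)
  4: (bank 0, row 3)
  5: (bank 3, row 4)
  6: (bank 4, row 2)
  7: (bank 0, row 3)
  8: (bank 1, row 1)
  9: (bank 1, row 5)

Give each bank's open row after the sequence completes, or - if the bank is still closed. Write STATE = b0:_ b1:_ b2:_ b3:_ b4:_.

  [0] b2 r5: no row ⇒ E
  [1] b3 r5: no row ⇒ E
  [2] b1 r1: no row ⇒ E
  [3] b0 r5: had r3 ⇒ C
  [4] b0 r3: had r5 ⇒ C
  [5] b3 r4: had r5 ⇒ C
  [6] b4 r2: had r5 ⇒ C
  [7] b0 r3: had r3 ⇒ H
  [8] b1 r1: had r1 ⇒ H
  [9] b1 r5: had r1 ⇒ C

STATE = b0:3 b1:5 b2:5 b3:4 b4:2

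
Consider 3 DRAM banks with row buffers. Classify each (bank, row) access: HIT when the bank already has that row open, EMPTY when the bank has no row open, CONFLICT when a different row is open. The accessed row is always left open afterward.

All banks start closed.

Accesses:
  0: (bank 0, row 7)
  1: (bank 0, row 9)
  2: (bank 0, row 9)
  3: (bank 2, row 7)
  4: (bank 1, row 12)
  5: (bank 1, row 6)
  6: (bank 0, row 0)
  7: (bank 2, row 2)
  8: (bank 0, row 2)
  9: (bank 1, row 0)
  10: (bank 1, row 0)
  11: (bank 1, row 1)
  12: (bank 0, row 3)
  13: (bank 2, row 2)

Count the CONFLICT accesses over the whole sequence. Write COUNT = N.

COUNT = 8

step 0: bank0 None->7 [EMPTY]
step 1: bank0 7->9 [CONFLICT]
step 2: bank0 9->9 [HIT]
step 3: bank2 None->7 [EMPTY]
step 4: bank1 None->12 [EMPTY]
step 5: bank1 12->6 [CONFLICT]
step 6: bank0 9->0 [CONFLICT]
step 7: bank2 7->2 [CONFLICT]
step 8: bank0 0->2 [CONFLICT]
step 9: bank1 6->0 [CONFLICT]
step 10: bank1 0->0 [HIT]
step 11: bank1 0->1 [CONFLICT]
step 12: bank0 2->3 [CONFLICT]
step 13: bank2 2->2 [HIT]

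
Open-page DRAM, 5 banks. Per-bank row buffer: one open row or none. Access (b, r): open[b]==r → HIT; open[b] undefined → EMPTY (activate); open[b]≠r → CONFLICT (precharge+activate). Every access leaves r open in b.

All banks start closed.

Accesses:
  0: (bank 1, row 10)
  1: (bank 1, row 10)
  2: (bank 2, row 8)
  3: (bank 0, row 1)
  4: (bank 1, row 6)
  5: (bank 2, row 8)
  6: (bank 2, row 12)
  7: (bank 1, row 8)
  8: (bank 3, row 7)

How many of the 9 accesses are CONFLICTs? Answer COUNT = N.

#0 (1,10) E
#1 (1,10) H  (was 10)
#2 (2,8) E
#3 (0,1) E
#4 (1,6) C  (was 10)
#5 (2,8) H  (was 8)
#6 (2,12) C  (was 8)
#7 (1,8) C  (was 6)
#8 (3,7) E

COUNT = 3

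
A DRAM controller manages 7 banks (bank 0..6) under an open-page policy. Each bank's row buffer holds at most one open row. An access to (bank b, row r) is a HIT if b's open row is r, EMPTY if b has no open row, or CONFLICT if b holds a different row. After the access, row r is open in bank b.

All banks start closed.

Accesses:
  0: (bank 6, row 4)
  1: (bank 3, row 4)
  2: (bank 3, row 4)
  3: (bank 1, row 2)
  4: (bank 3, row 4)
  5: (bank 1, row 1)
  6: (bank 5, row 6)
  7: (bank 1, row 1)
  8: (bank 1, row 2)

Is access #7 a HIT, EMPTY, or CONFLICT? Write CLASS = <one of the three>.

step 0: bank6 None->4 [EMPTY]
step 1: bank3 None->4 [EMPTY]
step 2: bank3 4->4 [HIT]
step 3: bank1 None->2 [EMPTY]
step 4: bank3 4->4 [HIT]
step 5: bank1 2->1 [CONFLICT]
step 6: bank5 None->6 [EMPTY]
step 7: bank1 1->1 [HIT]
step 8: bank1 1->2 [CONFLICT]

CLASS = HIT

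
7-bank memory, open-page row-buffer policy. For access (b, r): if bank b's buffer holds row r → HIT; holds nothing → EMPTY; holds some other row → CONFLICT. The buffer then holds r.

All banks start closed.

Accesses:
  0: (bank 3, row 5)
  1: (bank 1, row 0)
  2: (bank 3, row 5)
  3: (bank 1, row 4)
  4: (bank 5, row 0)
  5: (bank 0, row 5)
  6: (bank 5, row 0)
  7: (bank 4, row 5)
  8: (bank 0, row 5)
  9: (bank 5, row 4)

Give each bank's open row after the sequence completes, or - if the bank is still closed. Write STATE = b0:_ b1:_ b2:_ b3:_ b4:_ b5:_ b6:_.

  [0] b3 r5: no row ⇒ E
  [1] b1 r0: no row ⇒ E
  [2] b3 r5: had r5 ⇒ H
  [3] b1 r4: had r0 ⇒ C
  [4] b5 r0: no row ⇒ E
  [5] b0 r5: no row ⇒ E
  [6] b5 r0: had r0 ⇒ H
  [7] b4 r5: no row ⇒ E
  [8] b0 r5: had r5 ⇒ H
  [9] b5 r4: had r0 ⇒ C

STATE = b0:5 b1:4 b2:- b3:5 b4:5 b5:4 b6:-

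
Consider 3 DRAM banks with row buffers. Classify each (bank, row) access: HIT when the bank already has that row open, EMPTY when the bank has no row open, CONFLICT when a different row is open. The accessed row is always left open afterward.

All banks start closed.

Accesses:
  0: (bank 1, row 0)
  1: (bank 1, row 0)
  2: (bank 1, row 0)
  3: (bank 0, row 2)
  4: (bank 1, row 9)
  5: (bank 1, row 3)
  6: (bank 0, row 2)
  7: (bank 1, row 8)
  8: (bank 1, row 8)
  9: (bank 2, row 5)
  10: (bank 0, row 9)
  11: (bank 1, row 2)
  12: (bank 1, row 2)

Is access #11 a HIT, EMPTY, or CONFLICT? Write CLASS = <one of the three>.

0: bank 1 row 0 — prev None → EMPTY
1: bank 1 row 0 — prev 0 → HIT
2: bank 1 row 0 — prev 0 → HIT
3: bank 0 row 2 — prev None → EMPTY
4: bank 1 row 9 — prev 0 → CONFLICT
5: bank 1 row 3 — prev 9 → CONFLICT
6: bank 0 row 2 — prev 2 → HIT
7: bank 1 row 8 — prev 3 → CONFLICT
8: bank 1 row 8 — prev 8 → HIT
9: bank 2 row 5 — prev None → EMPTY
10: bank 0 row 9 — prev 2 → CONFLICT
11: bank 1 row 2 — prev 8 → CONFLICT
12: bank 1 row 2 — prev 2 → HIT

CLASS = CONFLICT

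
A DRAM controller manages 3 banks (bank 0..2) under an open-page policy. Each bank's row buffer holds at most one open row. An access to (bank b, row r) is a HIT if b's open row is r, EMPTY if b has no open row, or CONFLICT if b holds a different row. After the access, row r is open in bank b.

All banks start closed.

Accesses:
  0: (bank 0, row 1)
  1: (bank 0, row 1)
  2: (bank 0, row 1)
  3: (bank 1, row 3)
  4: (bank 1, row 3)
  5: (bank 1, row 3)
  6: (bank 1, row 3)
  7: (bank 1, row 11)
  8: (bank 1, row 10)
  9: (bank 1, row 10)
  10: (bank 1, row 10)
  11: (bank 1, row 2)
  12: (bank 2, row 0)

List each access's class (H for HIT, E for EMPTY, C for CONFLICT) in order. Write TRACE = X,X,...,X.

TRACE = E,H,H,E,H,H,H,C,C,H,H,C,E

#0 (0,1) E
#1 (0,1) H  (was 1)
#2 (0,1) H  (was 1)
#3 (1,3) E
#4 (1,3) H  (was 3)
#5 (1,3) H  (was 3)
#6 (1,3) H  (was 3)
#7 (1,11) C  (was 3)
#8 (1,10) C  (was 11)
#9 (1,10) H  (was 10)
#10 (1,10) H  (was 10)
#11 (1,2) C  (was 10)
#12 (2,0) E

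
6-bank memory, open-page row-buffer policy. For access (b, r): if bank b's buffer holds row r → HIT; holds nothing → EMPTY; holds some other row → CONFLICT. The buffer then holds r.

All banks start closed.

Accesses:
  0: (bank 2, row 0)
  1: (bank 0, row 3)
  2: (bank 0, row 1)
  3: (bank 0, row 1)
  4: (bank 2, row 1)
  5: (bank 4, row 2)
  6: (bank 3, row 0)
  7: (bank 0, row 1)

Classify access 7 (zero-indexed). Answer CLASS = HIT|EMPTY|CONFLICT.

CLASS = HIT

0: bank 2 row 0 — prev None → EMPTY
1: bank 0 row 3 — prev None → EMPTY
2: bank 0 row 1 — prev 3 → CONFLICT
3: bank 0 row 1 — prev 1 → HIT
4: bank 2 row 1 — prev 0 → CONFLICT
5: bank 4 row 2 — prev None → EMPTY
6: bank 3 row 0 — prev None → EMPTY
7: bank 0 row 1 — prev 1 → HIT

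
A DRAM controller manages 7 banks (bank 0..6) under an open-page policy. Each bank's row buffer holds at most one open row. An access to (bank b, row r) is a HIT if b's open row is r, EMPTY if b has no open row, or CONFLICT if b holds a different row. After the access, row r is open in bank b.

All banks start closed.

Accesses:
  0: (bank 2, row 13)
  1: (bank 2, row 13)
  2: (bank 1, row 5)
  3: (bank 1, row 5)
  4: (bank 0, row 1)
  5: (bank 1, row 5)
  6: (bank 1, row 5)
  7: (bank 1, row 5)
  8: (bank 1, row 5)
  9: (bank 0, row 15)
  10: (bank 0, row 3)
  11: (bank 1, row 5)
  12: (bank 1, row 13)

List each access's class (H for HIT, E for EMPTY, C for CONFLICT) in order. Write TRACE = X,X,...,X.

#0 (2,13) E
#1 (2,13) H  (was 13)
#2 (1,5) E
#3 (1,5) H  (was 5)
#4 (0,1) E
#5 (1,5) H  (was 5)
#6 (1,5) H  (was 5)
#7 (1,5) H  (was 5)
#8 (1,5) H  (was 5)
#9 (0,15) C  (was 1)
#10 (0,3) C  (was 15)
#11 (1,5) H  (was 5)
#12 (1,13) C  (was 5)

TRACE = E,H,E,H,E,H,H,H,H,C,C,H,C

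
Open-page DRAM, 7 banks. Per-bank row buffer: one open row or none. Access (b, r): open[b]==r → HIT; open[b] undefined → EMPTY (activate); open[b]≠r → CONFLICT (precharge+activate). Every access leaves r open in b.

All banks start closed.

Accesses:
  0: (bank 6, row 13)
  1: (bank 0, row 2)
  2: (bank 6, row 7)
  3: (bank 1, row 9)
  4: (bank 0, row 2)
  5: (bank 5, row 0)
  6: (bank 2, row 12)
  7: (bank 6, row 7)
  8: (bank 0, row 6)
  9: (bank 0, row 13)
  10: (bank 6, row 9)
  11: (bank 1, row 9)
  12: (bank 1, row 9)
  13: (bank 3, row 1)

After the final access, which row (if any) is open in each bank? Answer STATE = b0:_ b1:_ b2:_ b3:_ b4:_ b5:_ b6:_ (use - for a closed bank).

STATE = b0:13 b1:9 b2:12 b3:1 b4:- b5:0 b6:9

step 0: bank6 None->13 [EMPTY]
step 1: bank0 None->2 [EMPTY]
step 2: bank6 13->7 [CONFLICT]
step 3: bank1 None->9 [EMPTY]
step 4: bank0 2->2 [HIT]
step 5: bank5 None->0 [EMPTY]
step 6: bank2 None->12 [EMPTY]
step 7: bank6 7->7 [HIT]
step 8: bank0 2->6 [CONFLICT]
step 9: bank0 6->13 [CONFLICT]
step 10: bank6 7->9 [CONFLICT]
step 11: bank1 9->9 [HIT]
step 12: bank1 9->9 [HIT]
step 13: bank3 None->1 [EMPTY]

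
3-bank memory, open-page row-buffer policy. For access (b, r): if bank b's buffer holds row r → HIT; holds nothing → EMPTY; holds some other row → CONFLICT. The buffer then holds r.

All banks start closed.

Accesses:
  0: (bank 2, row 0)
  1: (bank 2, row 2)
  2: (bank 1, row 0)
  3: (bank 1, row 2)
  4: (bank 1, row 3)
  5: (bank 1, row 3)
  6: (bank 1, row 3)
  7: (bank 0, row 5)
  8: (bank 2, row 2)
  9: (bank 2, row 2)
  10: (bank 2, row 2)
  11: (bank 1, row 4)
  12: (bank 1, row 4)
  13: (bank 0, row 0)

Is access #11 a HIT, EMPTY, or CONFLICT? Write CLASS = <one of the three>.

0: bank 2 row 0 — prev None → EMPTY
1: bank 2 row 2 — prev 0 → CONFLICT
2: bank 1 row 0 — prev None → EMPTY
3: bank 1 row 2 — prev 0 → CONFLICT
4: bank 1 row 3 — prev 2 → CONFLICT
5: bank 1 row 3 — prev 3 → HIT
6: bank 1 row 3 — prev 3 → HIT
7: bank 0 row 5 — prev None → EMPTY
8: bank 2 row 2 — prev 2 → HIT
9: bank 2 row 2 — prev 2 → HIT
10: bank 2 row 2 — prev 2 → HIT
11: bank 1 row 4 — prev 3 → CONFLICT
12: bank 1 row 4 — prev 4 → HIT
13: bank 0 row 0 — prev 5 → CONFLICT

CLASS = CONFLICT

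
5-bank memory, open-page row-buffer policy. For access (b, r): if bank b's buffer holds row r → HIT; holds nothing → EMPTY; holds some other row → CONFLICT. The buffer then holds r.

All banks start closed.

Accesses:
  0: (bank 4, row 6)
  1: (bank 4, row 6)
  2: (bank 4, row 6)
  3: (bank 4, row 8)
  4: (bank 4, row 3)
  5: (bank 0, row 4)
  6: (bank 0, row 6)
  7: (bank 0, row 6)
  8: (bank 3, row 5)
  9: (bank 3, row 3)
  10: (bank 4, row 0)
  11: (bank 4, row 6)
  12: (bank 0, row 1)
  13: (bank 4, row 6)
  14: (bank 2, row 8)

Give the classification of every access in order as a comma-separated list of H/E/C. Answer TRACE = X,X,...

0: bank 4 row 6 — prev None → EMPTY
1: bank 4 row 6 — prev 6 → HIT
2: bank 4 row 6 — prev 6 → HIT
3: bank 4 row 8 — prev 6 → CONFLICT
4: bank 4 row 3 — prev 8 → CONFLICT
5: bank 0 row 4 — prev None → EMPTY
6: bank 0 row 6 — prev 4 → CONFLICT
7: bank 0 row 6 — prev 6 → HIT
8: bank 3 row 5 — prev None → EMPTY
9: bank 3 row 3 — prev 5 → CONFLICT
10: bank 4 row 0 — prev 3 → CONFLICT
11: bank 4 row 6 — prev 0 → CONFLICT
12: bank 0 row 1 — prev 6 → CONFLICT
13: bank 4 row 6 — prev 6 → HIT
14: bank 2 row 8 — prev None → EMPTY

TRACE = E,H,H,C,C,E,C,H,E,C,C,C,C,H,E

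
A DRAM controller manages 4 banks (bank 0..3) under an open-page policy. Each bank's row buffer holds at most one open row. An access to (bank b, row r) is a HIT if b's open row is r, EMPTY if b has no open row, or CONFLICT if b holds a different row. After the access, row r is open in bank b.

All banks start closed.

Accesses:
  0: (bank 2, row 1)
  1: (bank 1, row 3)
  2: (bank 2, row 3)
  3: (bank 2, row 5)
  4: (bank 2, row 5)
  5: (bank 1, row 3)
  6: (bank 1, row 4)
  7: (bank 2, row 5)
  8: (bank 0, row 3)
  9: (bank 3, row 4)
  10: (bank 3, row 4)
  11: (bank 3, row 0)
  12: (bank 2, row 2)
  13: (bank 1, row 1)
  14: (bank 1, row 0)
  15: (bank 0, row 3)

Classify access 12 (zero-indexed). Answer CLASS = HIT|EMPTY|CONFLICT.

CLASS = CONFLICT

0: bank 2 row 1 — prev None → EMPTY
1: bank 1 row 3 — prev None → EMPTY
2: bank 2 row 3 — prev 1 → CONFLICT
3: bank 2 row 5 — prev 3 → CONFLICT
4: bank 2 row 5 — prev 5 → HIT
5: bank 1 row 3 — prev 3 → HIT
6: bank 1 row 4 — prev 3 → CONFLICT
7: bank 2 row 5 — prev 5 → HIT
8: bank 0 row 3 — prev None → EMPTY
9: bank 3 row 4 — prev None → EMPTY
10: bank 3 row 4 — prev 4 → HIT
11: bank 3 row 0 — prev 4 → CONFLICT
12: bank 2 row 2 — prev 5 → CONFLICT
13: bank 1 row 1 — prev 4 → CONFLICT
14: bank 1 row 0 — prev 1 → CONFLICT
15: bank 0 row 3 — prev 3 → HIT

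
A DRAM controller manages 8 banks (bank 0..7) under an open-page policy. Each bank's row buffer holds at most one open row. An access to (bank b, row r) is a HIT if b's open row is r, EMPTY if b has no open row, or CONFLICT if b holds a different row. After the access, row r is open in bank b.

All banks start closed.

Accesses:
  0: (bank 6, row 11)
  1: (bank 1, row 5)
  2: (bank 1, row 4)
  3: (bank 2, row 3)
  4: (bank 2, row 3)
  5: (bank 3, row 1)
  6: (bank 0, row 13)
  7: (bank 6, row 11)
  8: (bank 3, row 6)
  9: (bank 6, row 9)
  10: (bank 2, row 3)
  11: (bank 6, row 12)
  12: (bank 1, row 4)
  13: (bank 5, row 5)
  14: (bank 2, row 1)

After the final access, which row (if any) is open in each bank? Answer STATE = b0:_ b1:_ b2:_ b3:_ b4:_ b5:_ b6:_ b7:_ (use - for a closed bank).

0: bank 6 row 11 — prev None → EMPTY
1: bank 1 row 5 — prev None → EMPTY
2: bank 1 row 4 — prev 5 → CONFLICT
3: bank 2 row 3 — prev None → EMPTY
4: bank 2 row 3 — prev 3 → HIT
5: bank 3 row 1 — prev None → EMPTY
6: bank 0 row 13 — prev None → EMPTY
7: bank 6 row 11 — prev 11 → HIT
8: bank 3 row 6 — prev 1 → CONFLICT
9: bank 6 row 9 — prev 11 → CONFLICT
10: bank 2 row 3 — prev 3 → HIT
11: bank 6 row 12 — prev 9 → CONFLICT
12: bank 1 row 4 — prev 4 → HIT
13: bank 5 row 5 — prev None → EMPTY
14: bank 2 row 1 — prev 3 → CONFLICT

STATE = b0:13 b1:4 b2:1 b3:6 b4:- b5:5 b6:12 b7:-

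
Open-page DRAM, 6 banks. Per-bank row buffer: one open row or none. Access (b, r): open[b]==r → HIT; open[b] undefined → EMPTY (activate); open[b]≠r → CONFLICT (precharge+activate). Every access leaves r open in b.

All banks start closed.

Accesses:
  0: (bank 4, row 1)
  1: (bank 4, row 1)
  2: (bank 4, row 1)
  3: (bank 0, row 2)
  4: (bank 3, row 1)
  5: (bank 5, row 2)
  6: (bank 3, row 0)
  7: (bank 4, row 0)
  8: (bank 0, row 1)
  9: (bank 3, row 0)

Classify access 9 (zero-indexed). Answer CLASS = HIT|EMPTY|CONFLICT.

#0 (4,1) E
#1 (4,1) H  (was 1)
#2 (4,1) H  (was 1)
#3 (0,2) E
#4 (3,1) E
#5 (5,2) E
#6 (3,0) C  (was 1)
#7 (4,0) C  (was 1)
#8 (0,1) C  (was 2)
#9 (3,0) H  (was 0)

CLASS = HIT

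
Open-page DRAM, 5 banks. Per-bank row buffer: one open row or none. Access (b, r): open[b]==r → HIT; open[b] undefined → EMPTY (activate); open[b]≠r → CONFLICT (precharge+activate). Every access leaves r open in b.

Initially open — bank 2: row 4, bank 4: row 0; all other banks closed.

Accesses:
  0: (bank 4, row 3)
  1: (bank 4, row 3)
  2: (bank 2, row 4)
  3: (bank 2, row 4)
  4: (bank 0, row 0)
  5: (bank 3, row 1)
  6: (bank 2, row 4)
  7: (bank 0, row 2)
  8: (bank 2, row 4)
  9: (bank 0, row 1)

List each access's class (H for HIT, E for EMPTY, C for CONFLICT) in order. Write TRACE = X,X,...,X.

TRACE = C,H,H,H,E,E,H,C,H,C

0: bank 4 row 3 — prev 0 → CONFLICT
1: bank 4 row 3 — prev 3 → HIT
2: bank 2 row 4 — prev 4 → HIT
3: bank 2 row 4 — prev 4 → HIT
4: bank 0 row 0 — prev None → EMPTY
5: bank 3 row 1 — prev None → EMPTY
6: bank 2 row 4 — prev 4 → HIT
7: bank 0 row 2 — prev 0 → CONFLICT
8: bank 2 row 4 — prev 4 → HIT
9: bank 0 row 1 — prev 2 → CONFLICT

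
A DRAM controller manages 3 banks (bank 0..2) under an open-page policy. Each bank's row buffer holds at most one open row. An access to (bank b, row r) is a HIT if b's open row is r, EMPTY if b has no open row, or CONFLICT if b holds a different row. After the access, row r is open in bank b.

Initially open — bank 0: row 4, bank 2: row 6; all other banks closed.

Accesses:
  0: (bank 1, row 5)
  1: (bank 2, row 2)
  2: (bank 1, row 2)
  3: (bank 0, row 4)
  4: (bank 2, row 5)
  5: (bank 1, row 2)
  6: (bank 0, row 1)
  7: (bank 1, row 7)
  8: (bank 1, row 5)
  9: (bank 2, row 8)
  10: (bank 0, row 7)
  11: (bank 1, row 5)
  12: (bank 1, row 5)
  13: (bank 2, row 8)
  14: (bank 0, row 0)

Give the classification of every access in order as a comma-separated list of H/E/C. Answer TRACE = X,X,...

TRACE = E,C,C,H,C,H,C,C,C,C,C,H,H,H,C

  [0] b1 r5: no row ⇒ E
  [1] b2 r2: had r6 ⇒ C
  [2] b1 r2: had r5 ⇒ C
  [3] b0 r4: had r4 ⇒ H
  [4] b2 r5: had r2 ⇒ C
  [5] b1 r2: had r2 ⇒ H
  [6] b0 r1: had r4 ⇒ C
  [7] b1 r7: had r2 ⇒ C
  [8] b1 r5: had r7 ⇒ C
  [9] b2 r8: had r5 ⇒ C
  [10] b0 r7: had r1 ⇒ C
  [11] b1 r5: had r5 ⇒ H
  [12] b1 r5: had r5 ⇒ H
  [13] b2 r8: had r8 ⇒ H
  [14] b0 r0: had r7 ⇒ C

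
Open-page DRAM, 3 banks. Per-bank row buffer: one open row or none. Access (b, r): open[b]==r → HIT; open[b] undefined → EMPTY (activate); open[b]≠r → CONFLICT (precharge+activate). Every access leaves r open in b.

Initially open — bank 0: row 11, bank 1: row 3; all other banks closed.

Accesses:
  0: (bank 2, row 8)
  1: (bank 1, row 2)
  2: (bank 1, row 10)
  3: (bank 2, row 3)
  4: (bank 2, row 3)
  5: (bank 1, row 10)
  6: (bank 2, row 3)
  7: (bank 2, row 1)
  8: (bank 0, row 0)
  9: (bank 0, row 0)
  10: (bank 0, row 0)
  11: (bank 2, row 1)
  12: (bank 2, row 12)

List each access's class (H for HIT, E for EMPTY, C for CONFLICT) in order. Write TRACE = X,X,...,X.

#0 (2,8) E
#1 (1,2) C  (was 3)
#2 (1,10) C  (was 2)
#3 (2,3) C  (was 8)
#4 (2,3) H  (was 3)
#5 (1,10) H  (was 10)
#6 (2,3) H  (was 3)
#7 (2,1) C  (was 3)
#8 (0,0) C  (was 11)
#9 (0,0) H  (was 0)
#10 (0,0) H  (was 0)
#11 (2,1) H  (was 1)
#12 (2,12) C  (was 1)

TRACE = E,C,C,C,H,H,H,C,C,H,H,H,C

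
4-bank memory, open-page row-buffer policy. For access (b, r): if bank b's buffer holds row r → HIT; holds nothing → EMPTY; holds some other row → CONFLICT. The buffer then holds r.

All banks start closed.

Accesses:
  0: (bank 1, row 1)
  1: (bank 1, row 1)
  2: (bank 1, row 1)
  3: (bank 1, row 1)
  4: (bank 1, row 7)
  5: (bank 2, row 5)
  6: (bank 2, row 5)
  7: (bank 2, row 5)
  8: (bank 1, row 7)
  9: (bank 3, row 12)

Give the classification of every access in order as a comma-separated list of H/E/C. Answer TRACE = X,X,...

step 0: bank1 None->1 [EMPTY]
step 1: bank1 1->1 [HIT]
step 2: bank1 1->1 [HIT]
step 3: bank1 1->1 [HIT]
step 4: bank1 1->7 [CONFLICT]
step 5: bank2 None->5 [EMPTY]
step 6: bank2 5->5 [HIT]
step 7: bank2 5->5 [HIT]
step 8: bank1 7->7 [HIT]
step 9: bank3 None->12 [EMPTY]

TRACE = E,H,H,H,C,E,H,H,H,E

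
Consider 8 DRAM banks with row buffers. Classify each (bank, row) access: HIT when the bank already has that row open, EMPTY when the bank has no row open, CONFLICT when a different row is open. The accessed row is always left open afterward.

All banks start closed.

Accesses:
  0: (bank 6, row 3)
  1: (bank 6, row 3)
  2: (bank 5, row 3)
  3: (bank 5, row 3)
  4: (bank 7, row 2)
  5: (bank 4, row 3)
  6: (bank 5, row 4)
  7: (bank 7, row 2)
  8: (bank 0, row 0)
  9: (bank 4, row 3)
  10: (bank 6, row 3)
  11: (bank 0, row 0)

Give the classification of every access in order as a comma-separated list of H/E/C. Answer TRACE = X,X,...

TRACE = E,H,E,H,E,E,C,H,E,H,H,H

0: bank 6 row 3 — prev None → EMPTY
1: bank 6 row 3 — prev 3 → HIT
2: bank 5 row 3 — prev None → EMPTY
3: bank 5 row 3 — prev 3 → HIT
4: bank 7 row 2 — prev None → EMPTY
5: bank 4 row 3 — prev None → EMPTY
6: bank 5 row 4 — prev 3 → CONFLICT
7: bank 7 row 2 — prev 2 → HIT
8: bank 0 row 0 — prev None → EMPTY
9: bank 4 row 3 — prev 3 → HIT
10: bank 6 row 3 — prev 3 → HIT
11: bank 0 row 0 — prev 0 → HIT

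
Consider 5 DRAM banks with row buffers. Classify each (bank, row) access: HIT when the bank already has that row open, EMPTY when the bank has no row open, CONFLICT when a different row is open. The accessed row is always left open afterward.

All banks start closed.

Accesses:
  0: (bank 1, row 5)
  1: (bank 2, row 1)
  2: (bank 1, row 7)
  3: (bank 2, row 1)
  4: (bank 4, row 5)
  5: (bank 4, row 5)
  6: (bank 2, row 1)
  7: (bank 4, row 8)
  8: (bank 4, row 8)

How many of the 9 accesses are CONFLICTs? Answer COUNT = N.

0: bank 1 row 5 — prev None → EMPTY
1: bank 2 row 1 — prev None → EMPTY
2: bank 1 row 7 — prev 5 → CONFLICT
3: bank 2 row 1 — prev 1 → HIT
4: bank 4 row 5 — prev None → EMPTY
5: bank 4 row 5 — prev 5 → HIT
6: bank 2 row 1 — prev 1 → HIT
7: bank 4 row 8 — prev 5 → CONFLICT
8: bank 4 row 8 — prev 8 → HIT

COUNT = 2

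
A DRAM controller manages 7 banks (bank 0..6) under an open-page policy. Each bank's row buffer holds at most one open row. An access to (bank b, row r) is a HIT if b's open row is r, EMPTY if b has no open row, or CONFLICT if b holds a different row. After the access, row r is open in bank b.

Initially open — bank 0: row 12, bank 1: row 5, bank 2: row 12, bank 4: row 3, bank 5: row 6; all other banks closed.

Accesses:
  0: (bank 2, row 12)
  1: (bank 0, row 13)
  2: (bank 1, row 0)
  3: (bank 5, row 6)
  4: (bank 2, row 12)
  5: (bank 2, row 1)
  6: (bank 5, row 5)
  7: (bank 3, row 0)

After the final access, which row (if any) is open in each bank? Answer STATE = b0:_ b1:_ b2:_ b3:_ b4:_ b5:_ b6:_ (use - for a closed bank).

STATE = b0:13 b1:0 b2:1 b3:0 b4:3 b5:5 b6:-

step 0: bank2 12->12 [HIT]
step 1: bank0 12->13 [CONFLICT]
step 2: bank1 5->0 [CONFLICT]
step 3: bank5 6->6 [HIT]
step 4: bank2 12->12 [HIT]
step 5: bank2 12->1 [CONFLICT]
step 6: bank5 6->5 [CONFLICT]
step 7: bank3 None->0 [EMPTY]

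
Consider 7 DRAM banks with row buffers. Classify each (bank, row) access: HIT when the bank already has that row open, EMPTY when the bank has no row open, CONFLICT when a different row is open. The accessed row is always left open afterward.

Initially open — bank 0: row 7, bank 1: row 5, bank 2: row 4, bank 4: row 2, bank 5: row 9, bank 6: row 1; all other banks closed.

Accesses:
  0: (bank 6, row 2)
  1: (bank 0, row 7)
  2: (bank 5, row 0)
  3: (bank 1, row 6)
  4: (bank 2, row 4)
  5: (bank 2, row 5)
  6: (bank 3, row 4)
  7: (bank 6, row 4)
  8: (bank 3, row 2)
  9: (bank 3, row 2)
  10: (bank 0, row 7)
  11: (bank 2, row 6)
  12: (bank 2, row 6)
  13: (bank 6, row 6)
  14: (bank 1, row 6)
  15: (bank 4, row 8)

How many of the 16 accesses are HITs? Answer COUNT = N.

  [0] b6 r2: had r1 ⇒ C
  [1] b0 r7: had r7 ⇒ H
  [2] b5 r0: had r9 ⇒ C
  [3] b1 r6: had r5 ⇒ C
  [4] b2 r4: had r4 ⇒ H
  [5] b2 r5: had r4 ⇒ C
  [6] b3 r4: no row ⇒ E
  [7] b6 r4: had r2 ⇒ C
  [8] b3 r2: had r4 ⇒ C
  [9] b3 r2: had r2 ⇒ H
  [10] b0 r7: had r7 ⇒ H
  [11] b2 r6: had r5 ⇒ C
  [12] b2 r6: had r6 ⇒ H
  [13] b6 r6: had r4 ⇒ C
  [14] b1 r6: had r6 ⇒ H
  [15] b4 r8: had r2 ⇒ C

COUNT = 6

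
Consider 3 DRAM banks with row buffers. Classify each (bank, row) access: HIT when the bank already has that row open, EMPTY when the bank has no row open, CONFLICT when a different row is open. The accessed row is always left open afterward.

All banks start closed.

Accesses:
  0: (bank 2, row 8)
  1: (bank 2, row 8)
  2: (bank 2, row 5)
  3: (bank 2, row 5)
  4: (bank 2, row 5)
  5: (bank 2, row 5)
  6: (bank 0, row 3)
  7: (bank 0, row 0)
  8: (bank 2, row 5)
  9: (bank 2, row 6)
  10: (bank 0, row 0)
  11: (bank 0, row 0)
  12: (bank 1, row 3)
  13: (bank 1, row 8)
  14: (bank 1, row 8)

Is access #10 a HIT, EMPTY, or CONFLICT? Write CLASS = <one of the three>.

CLASS = HIT

0: bank 2 row 8 — prev None → EMPTY
1: bank 2 row 8 — prev 8 → HIT
2: bank 2 row 5 — prev 8 → CONFLICT
3: bank 2 row 5 — prev 5 → HIT
4: bank 2 row 5 — prev 5 → HIT
5: bank 2 row 5 — prev 5 → HIT
6: bank 0 row 3 — prev None → EMPTY
7: bank 0 row 0 — prev 3 → CONFLICT
8: bank 2 row 5 — prev 5 → HIT
9: bank 2 row 6 — prev 5 → CONFLICT
10: bank 0 row 0 — prev 0 → HIT
11: bank 0 row 0 — prev 0 → HIT
12: bank 1 row 3 — prev None → EMPTY
13: bank 1 row 8 — prev 3 → CONFLICT
14: bank 1 row 8 — prev 8 → HIT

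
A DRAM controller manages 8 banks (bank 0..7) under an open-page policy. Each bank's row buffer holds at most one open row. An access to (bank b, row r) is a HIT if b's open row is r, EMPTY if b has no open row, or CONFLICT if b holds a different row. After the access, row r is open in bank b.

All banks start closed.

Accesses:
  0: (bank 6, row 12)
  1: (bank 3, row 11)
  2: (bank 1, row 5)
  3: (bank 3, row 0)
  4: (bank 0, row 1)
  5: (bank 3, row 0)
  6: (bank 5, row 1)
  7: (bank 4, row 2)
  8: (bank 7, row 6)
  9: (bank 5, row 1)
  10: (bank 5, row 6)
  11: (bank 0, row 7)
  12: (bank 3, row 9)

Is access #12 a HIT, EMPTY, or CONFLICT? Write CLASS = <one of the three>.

step 0: bank6 None->12 [EMPTY]
step 1: bank3 None->11 [EMPTY]
step 2: bank1 None->5 [EMPTY]
step 3: bank3 11->0 [CONFLICT]
step 4: bank0 None->1 [EMPTY]
step 5: bank3 0->0 [HIT]
step 6: bank5 None->1 [EMPTY]
step 7: bank4 None->2 [EMPTY]
step 8: bank7 None->6 [EMPTY]
step 9: bank5 1->1 [HIT]
step 10: bank5 1->6 [CONFLICT]
step 11: bank0 1->7 [CONFLICT]
step 12: bank3 0->9 [CONFLICT]

CLASS = CONFLICT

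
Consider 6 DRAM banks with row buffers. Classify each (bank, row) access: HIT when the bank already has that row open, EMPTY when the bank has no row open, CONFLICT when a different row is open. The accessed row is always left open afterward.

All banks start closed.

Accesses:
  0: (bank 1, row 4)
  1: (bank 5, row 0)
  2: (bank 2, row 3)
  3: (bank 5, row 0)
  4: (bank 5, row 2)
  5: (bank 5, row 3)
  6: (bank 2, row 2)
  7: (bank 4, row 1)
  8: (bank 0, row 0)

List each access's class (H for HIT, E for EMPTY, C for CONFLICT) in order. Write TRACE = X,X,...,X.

  [0] b1 r4: no row ⇒ E
  [1] b5 r0: no row ⇒ E
  [2] b2 r3: no row ⇒ E
  [3] b5 r0: had r0 ⇒ H
  [4] b5 r2: had r0 ⇒ C
  [5] b5 r3: had r2 ⇒ C
  [6] b2 r2: had r3 ⇒ C
  [7] b4 r1: no row ⇒ E
  [8] b0 r0: no row ⇒ E

TRACE = E,E,E,H,C,C,C,E,E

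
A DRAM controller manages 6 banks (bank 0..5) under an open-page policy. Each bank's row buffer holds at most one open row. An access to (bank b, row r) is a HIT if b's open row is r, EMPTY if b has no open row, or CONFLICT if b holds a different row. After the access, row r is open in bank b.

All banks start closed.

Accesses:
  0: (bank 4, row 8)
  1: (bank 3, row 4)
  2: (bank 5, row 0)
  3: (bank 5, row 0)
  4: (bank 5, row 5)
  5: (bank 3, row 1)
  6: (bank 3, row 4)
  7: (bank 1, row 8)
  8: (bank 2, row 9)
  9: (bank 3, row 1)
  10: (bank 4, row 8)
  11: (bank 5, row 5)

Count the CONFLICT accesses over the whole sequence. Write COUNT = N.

COUNT = 4

0: bank 4 row 8 — prev None → EMPTY
1: bank 3 row 4 — prev None → EMPTY
2: bank 5 row 0 — prev None → EMPTY
3: bank 5 row 0 — prev 0 → HIT
4: bank 5 row 5 — prev 0 → CONFLICT
5: bank 3 row 1 — prev 4 → CONFLICT
6: bank 3 row 4 — prev 1 → CONFLICT
7: bank 1 row 8 — prev None → EMPTY
8: bank 2 row 9 — prev None → EMPTY
9: bank 3 row 1 — prev 4 → CONFLICT
10: bank 4 row 8 — prev 8 → HIT
11: bank 5 row 5 — prev 5 → HIT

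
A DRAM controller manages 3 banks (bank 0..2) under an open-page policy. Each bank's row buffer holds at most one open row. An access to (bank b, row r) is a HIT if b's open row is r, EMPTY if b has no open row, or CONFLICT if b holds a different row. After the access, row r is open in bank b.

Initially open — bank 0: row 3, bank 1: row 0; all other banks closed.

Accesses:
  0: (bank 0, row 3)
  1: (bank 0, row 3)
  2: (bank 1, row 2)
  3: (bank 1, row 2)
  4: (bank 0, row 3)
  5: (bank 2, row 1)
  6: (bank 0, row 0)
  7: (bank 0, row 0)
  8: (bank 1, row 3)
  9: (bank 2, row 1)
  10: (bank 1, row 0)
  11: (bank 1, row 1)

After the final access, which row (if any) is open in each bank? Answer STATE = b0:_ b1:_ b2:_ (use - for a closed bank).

0: bank 0 row 3 — prev 3 → HIT
1: bank 0 row 3 — prev 3 → HIT
2: bank 1 row 2 — prev 0 → CONFLICT
3: bank 1 row 2 — prev 2 → HIT
4: bank 0 row 3 — prev 3 → HIT
5: bank 2 row 1 — prev None → EMPTY
6: bank 0 row 0 — prev 3 → CONFLICT
7: bank 0 row 0 — prev 0 → HIT
8: bank 1 row 3 — prev 2 → CONFLICT
9: bank 2 row 1 — prev 1 → HIT
10: bank 1 row 0 — prev 3 → CONFLICT
11: bank 1 row 1 — prev 0 → CONFLICT

STATE = b0:0 b1:1 b2:1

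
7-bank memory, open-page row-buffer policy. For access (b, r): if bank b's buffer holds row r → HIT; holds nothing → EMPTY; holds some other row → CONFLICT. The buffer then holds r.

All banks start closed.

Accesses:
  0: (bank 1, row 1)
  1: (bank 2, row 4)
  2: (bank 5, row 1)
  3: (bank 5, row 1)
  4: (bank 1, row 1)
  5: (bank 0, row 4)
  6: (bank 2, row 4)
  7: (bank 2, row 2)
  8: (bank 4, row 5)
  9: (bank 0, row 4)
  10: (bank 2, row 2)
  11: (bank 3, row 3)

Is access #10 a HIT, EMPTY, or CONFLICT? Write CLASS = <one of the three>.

#0 (1,1) E
#1 (2,4) E
#2 (5,1) E
#3 (5,1) H  (was 1)
#4 (1,1) H  (was 1)
#5 (0,4) E
#6 (2,4) H  (was 4)
#7 (2,2) C  (was 4)
#8 (4,5) E
#9 (0,4) H  (was 4)
#10 (2,2) H  (was 2)
#11 (3,3) E

CLASS = HIT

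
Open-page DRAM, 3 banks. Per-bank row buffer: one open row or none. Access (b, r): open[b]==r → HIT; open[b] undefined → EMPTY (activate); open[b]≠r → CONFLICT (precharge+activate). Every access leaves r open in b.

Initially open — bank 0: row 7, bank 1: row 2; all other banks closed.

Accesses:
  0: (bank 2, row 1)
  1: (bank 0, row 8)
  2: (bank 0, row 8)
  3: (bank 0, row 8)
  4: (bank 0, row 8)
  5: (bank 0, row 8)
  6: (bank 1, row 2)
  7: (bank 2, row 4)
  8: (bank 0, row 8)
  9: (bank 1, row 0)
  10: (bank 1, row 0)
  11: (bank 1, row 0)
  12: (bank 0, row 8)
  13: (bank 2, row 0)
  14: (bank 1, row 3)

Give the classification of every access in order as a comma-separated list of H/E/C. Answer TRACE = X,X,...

#0 (2,1) E
#1 (0,8) C  (was 7)
#2 (0,8) H  (was 8)
#3 (0,8) H  (was 8)
#4 (0,8) H  (was 8)
#5 (0,8) H  (was 8)
#6 (1,2) H  (was 2)
#7 (2,4) C  (was 1)
#8 (0,8) H  (was 8)
#9 (1,0) C  (was 2)
#10 (1,0) H  (was 0)
#11 (1,0) H  (was 0)
#12 (0,8) H  (was 8)
#13 (2,0) C  (was 4)
#14 (1,3) C  (was 0)

TRACE = E,C,H,H,H,H,H,C,H,C,H,H,H,C,C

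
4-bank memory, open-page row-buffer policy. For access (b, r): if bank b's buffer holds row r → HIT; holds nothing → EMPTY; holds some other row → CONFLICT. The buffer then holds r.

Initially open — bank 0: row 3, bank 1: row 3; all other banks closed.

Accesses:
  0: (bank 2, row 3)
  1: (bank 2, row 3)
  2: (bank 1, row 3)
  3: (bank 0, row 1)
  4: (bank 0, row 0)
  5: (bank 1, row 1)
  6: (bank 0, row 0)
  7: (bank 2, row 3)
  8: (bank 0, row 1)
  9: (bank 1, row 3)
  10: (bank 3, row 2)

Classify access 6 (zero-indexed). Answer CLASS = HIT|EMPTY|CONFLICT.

CLASS = HIT

0: bank 2 row 3 — prev None → EMPTY
1: bank 2 row 3 — prev 3 → HIT
2: bank 1 row 3 — prev 3 → HIT
3: bank 0 row 1 — prev 3 → CONFLICT
4: bank 0 row 0 — prev 1 → CONFLICT
5: bank 1 row 1 — prev 3 → CONFLICT
6: bank 0 row 0 — prev 0 → HIT
7: bank 2 row 3 — prev 3 → HIT
8: bank 0 row 1 — prev 0 → CONFLICT
9: bank 1 row 3 — prev 1 → CONFLICT
10: bank 3 row 2 — prev None → EMPTY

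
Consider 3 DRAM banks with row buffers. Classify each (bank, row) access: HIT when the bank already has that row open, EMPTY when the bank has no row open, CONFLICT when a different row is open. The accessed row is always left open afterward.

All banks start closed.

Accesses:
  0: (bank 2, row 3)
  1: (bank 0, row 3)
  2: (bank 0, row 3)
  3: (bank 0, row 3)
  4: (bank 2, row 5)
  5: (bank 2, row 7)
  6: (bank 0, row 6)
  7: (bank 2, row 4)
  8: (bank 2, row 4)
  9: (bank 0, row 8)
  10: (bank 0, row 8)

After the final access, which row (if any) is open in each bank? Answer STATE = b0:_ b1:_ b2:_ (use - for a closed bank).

STATE = b0:8 b1:- b2:4

0: bank 2 row 3 — prev None → EMPTY
1: bank 0 row 3 — prev None → EMPTY
2: bank 0 row 3 — prev 3 → HIT
3: bank 0 row 3 — prev 3 → HIT
4: bank 2 row 5 — prev 3 → CONFLICT
5: bank 2 row 7 — prev 5 → CONFLICT
6: bank 0 row 6 — prev 3 → CONFLICT
7: bank 2 row 4 — prev 7 → CONFLICT
8: bank 2 row 4 — prev 4 → HIT
9: bank 0 row 8 — prev 6 → CONFLICT
10: bank 0 row 8 — prev 8 → HIT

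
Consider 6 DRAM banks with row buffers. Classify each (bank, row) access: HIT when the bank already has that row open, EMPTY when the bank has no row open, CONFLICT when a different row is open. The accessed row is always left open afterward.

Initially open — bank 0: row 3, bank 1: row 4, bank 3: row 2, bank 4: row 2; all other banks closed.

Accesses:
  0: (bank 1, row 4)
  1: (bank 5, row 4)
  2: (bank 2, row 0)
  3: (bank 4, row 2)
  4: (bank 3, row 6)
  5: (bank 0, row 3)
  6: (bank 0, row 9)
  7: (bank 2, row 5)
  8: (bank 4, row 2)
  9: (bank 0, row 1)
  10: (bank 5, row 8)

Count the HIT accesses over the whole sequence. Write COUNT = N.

COUNT = 4

step 0: bank1 4->4 [HIT]
step 1: bank5 None->4 [EMPTY]
step 2: bank2 None->0 [EMPTY]
step 3: bank4 2->2 [HIT]
step 4: bank3 2->6 [CONFLICT]
step 5: bank0 3->3 [HIT]
step 6: bank0 3->9 [CONFLICT]
step 7: bank2 0->5 [CONFLICT]
step 8: bank4 2->2 [HIT]
step 9: bank0 9->1 [CONFLICT]
step 10: bank5 4->8 [CONFLICT]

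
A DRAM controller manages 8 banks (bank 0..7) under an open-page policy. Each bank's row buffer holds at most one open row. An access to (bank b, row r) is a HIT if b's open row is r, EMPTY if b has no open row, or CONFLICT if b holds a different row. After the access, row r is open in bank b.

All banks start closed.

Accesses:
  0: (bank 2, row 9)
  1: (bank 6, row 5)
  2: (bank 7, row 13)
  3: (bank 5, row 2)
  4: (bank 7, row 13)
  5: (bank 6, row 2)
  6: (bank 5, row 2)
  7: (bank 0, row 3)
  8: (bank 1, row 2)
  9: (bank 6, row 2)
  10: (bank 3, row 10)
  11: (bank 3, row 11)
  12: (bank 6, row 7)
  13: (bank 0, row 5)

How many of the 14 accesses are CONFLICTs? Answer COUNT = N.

step 0: bank2 None->9 [EMPTY]
step 1: bank6 None->5 [EMPTY]
step 2: bank7 None->13 [EMPTY]
step 3: bank5 None->2 [EMPTY]
step 4: bank7 13->13 [HIT]
step 5: bank6 5->2 [CONFLICT]
step 6: bank5 2->2 [HIT]
step 7: bank0 None->3 [EMPTY]
step 8: bank1 None->2 [EMPTY]
step 9: bank6 2->2 [HIT]
step 10: bank3 None->10 [EMPTY]
step 11: bank3 10->11 [CONFLICT]
step 12: bank6 2->7 [CONFLICT]
step 13: bank0 3->5 [CONFLICT]

COUNT = 4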